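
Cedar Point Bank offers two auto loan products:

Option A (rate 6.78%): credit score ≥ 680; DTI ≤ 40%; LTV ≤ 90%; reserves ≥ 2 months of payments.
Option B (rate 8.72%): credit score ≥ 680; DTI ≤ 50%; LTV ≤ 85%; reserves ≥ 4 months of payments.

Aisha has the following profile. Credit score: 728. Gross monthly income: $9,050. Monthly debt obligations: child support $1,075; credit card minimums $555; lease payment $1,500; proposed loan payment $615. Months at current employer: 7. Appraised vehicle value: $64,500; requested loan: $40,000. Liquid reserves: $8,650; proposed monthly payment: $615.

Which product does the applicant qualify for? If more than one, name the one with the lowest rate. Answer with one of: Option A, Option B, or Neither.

Total debts = (1,075 + 555 + 1,500 + 615) = 3,745; DTI = 3,745/9,050 = 41.4%.
LTV = 40,000/64,500 = 62%.
Reserves = 8,650/615 = 14.1 months.
Option A: score 728 ≥ 680; DTI 41.4% > 40%; LTV 62% ≤ 90%; reserves 14.1 ≥ 2 mo → does not qualify.
Option B: score 728 ≥ 680; DTI 41.4% ≤ 50%; LTV 62% ≤ 85%; reserves 14.1 ≥ 4 mo → qualifies.

Option B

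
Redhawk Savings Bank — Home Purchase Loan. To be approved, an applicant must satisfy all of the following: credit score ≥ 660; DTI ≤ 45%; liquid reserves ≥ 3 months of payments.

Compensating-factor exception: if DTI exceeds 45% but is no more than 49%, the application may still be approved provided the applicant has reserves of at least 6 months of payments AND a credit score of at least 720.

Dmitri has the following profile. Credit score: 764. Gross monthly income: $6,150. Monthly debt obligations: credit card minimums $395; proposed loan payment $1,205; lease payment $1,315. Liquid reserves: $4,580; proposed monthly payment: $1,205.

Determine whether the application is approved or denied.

Denied

Credit score 764 ≥ 660 (meets base)
Total debts = (395 + 1,205 + 1,315) = 2,915. DTI: 2,915 ÷ 6,150 = 47.4%, over the 45% base limit.
Reserves: 4,580 ÷ 1,205 = 3.8 months (meets 3-month minimum)
DTI 47.4% is within the 45%–49% exception band; checking compensating factors.
Reserves 3.8 < 6 months; credit score 764 ≥ 720.
Override conditions not both satisfied; exception does not apply.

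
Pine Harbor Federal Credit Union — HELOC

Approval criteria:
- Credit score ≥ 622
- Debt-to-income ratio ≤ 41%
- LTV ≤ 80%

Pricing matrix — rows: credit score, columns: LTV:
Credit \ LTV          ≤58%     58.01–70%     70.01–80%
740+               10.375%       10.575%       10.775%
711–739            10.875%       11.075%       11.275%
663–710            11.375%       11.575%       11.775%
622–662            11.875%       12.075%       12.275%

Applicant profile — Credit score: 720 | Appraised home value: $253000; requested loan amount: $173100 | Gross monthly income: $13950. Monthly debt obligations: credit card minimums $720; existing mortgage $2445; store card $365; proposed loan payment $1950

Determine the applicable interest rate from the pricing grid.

Credit score 720 ≥ 622; Total monthly debts = (720 + 2,445 + 365 + 1,950) = 5,480. DTI = 5,480/13,950 = 39.3% ≤ 41%
LTV: 173,100 ÷ 253,000 = 68.4%, within 80% cap
Score 720 is in the 711–739 band; LTV 68.4% is in the 58.01–70% band → 11.075%.

11.075%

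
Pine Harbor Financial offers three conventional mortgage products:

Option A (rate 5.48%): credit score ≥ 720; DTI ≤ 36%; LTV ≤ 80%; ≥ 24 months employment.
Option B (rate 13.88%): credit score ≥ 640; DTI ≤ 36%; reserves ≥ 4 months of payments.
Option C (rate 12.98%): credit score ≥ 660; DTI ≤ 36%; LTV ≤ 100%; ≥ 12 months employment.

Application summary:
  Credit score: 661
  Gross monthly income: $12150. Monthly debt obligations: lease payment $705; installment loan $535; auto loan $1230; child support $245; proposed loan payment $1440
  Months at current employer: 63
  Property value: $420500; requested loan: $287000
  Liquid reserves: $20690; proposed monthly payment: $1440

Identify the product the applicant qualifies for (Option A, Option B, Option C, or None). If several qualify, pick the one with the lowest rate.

Total debts = (705 + 535 + 1,230 + 245 + 1,440) = 4,155; DTI = 4,155/12,150 = 34.2%.
LTV = 287,000/420,500 = 68.3%.
Reserves = 20,690/1,440 = 14.4 months.
Option A: score 661 < 720; DTI 34.2% ≤ 36%; LTV 68.3% ≤ 80%; employment 63 ≥ 24 mo → does not qualify.
Option B: score 661 ≥ 640; DTI 34.2% ≤ 36%; reserves 14.4 ≥ 4 mo → qualifies.
Option C: score 661 ≥ 660; DTI 34.2% ≤ 36%; LTV 68.3% ≤ 100%; employment 63 ≥ 12 mo → qualifies.
Qualifying: Option B, Option C. Lowest rate is 12.98% → Option C.

Option C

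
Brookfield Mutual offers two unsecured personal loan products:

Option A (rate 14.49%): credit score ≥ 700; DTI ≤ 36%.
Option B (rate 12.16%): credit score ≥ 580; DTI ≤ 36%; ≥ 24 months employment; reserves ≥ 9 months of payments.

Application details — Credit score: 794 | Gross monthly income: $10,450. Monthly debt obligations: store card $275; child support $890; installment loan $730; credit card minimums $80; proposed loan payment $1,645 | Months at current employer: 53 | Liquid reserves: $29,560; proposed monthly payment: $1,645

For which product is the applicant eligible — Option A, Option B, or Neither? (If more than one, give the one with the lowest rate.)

Total debts = (275 + 890 + 730 + 80 + 1,645) = 3,620; DTI = 3,620/10,450 = 34.6%.
Reserves = 29,560/1,645 = 18.0 months.
Option A: score 794 ≥ 700; DTI 34.6% ≤ 36% → qualifies.
Option B: score 794 ≥ 580; DTI 34.6% ≤ 36%; employment 53 ≥ 24 mo; reserves 18.0 ≥ 9 mo → qualifies.
Qualifying: Option A, Option B. Lowest rate is 12.16% → Option B.

Option B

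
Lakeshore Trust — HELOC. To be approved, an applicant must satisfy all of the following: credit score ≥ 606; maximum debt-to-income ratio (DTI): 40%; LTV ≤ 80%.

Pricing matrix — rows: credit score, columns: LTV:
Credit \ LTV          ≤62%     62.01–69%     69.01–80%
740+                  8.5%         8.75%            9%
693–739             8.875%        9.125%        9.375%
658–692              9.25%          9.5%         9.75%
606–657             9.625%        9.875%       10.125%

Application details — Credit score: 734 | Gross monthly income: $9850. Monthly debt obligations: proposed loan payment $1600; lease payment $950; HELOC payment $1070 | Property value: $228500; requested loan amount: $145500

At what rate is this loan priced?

Credit score 734 ≥ 606; Total monthly debts = (1,600 + 950 + 1,070) = 3,620. Debt-to-income = 3,620/9,850 = 36.8% — meets 40% limit
Loan-to-value = 145,500/228,500 = 63.7% — pass (80% max)
Score 734 is in the 693–739 band; LTV 63.7% is in the 62.01–69% band → 9.125%.

9.125%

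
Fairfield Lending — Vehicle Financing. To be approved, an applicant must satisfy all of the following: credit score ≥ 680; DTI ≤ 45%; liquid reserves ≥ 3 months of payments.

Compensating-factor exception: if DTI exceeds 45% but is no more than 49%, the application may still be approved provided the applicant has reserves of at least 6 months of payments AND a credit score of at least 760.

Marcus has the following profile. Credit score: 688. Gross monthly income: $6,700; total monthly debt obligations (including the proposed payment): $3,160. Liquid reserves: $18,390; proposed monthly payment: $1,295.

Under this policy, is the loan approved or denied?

Denied

Credit score 688 ≥ 680 (meets base)
DTI: 3,160 ÷ 6,700 = 47.2%, over the 45% base limit.
Reserves: 18,390 ÷ 1,295 = 14.2 months (meets 3-month minimum)
47.2% falls in the override range (45%–49%), so the compensating-factor test applies.
Reserves 14.2 ≥ 6 months; credit score 688 < 760.
Override conditions not both satisfied; exception does not apply.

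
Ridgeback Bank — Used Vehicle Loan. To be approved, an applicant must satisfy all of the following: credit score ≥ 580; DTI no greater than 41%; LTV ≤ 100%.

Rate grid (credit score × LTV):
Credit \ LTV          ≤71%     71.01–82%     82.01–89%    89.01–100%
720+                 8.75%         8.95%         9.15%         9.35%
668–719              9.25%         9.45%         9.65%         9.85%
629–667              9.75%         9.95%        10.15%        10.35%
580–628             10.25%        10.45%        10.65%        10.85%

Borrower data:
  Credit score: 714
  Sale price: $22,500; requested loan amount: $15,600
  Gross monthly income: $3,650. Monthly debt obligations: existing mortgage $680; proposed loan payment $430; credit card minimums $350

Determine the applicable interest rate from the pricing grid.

9.25%

Credit score 714 ≥ 580; Total monthly debts = (680 + 430 + 350) = 1,460. DTI = 1,460/3,650 = 40% ≤ 41%
LTV = 15,600/22,500 = 69.3% ≤ 100%
Row: 714 falls in 668–719. Column: 69.3% falls in ≤71%. Rate = 9.25%.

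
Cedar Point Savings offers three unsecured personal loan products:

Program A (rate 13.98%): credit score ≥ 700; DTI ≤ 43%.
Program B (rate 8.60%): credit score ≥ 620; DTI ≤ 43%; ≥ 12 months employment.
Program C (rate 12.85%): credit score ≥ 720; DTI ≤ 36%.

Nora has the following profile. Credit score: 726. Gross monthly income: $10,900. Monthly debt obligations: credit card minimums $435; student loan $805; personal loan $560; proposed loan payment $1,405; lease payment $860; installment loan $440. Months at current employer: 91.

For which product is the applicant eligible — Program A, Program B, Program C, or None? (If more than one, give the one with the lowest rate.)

Program B

Total debts = (435 + 805 + 560 + 1,405 + 860 + 440) = 4,505; DTI = 4,505/10,900 = 41.3%.
Program A: score 726 ≥ 700; DTI 41.3% ≤ 43% → qualifies.
Program B: score 726 ≥ 620; DTI 41.3% ≤ 43%; employment 91 ≥ 12 mo → qualifies.
Program C: score 726 ≥ 720; DTI 41.3% > 36% → does not qualify.
Qualifying: Program A, Program B. Lowest rate is 8.60% → Program B.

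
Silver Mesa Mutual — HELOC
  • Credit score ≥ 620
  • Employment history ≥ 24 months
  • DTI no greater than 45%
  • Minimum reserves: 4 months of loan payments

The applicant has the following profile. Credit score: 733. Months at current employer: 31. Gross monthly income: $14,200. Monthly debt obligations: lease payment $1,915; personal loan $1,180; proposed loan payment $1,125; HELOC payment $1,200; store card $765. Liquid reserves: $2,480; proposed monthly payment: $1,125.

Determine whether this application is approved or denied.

Denied

Credit score 733 ≥ 620 (meets)
Employment 31 ≥ 24 months
Total monthly debts = (1,915 + 1,180 + 1,125 + 1,200 + 765) = 6,185. DTI = 6,185/14,200 = 43.6% ≤ 45%
Liquid reserves cover 2,480/1,125 = 2.2 months — < 4 required
Fails on reserves.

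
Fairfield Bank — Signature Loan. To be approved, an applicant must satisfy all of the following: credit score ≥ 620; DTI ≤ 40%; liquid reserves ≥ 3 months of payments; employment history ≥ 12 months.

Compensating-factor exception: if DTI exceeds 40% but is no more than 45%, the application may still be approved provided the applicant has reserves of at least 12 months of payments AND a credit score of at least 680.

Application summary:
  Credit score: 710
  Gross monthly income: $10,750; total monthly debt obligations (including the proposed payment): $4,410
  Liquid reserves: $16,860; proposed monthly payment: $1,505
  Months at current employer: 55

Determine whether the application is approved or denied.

Credit score 710 ≥ 620 (meets base)
DTI: 4,410 ÷ 10,750 = 41%, over the 40% base limit.
Liquid reserves cover 16,860/1,505 = 11.2 months — ≥ 3 required
Employment 55 ≥ 12 months
41% falls in the override range (40%–45%), so the compensating-factor test applies.
Override check — reserves: 11.2 mo (short of 12); score: 710 (ok).
Compensating-factor requirement not fully met.

Denied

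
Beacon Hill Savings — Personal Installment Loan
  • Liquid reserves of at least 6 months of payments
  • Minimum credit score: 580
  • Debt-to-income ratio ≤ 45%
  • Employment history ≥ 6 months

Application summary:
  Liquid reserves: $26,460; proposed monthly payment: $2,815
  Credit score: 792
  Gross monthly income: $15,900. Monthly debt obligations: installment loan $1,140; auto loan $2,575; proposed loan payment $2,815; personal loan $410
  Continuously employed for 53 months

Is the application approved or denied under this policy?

Approved

Liquid reserves cover 26,460/2,815 = 9.4 months — ≥ 6 required
Credit score 792 ≥ 580 (meets)
Total monthly debts = (1,140 + 2,575 + 2,815 + 410) = 6,940. DTI = 6,940/15,900 = 43.6% ≤ 45%
Employment 53 ≥ 6 months
All criteria satisfied.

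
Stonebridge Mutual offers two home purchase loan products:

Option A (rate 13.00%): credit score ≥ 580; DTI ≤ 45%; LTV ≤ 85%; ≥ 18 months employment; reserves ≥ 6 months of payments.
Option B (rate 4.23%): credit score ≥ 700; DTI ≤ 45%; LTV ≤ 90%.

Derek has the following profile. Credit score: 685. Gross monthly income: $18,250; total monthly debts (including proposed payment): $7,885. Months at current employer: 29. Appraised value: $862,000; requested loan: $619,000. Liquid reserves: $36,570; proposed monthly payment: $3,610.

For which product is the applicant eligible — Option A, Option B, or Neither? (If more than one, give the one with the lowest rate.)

DTI = 7,885/18,250 = 43.2%.
LTV = 619,000/862,000 = 71.8%.
Reserves = 36,570/3,610 = 10.1 months.
Option A: score 685 ≥ 580; DTI 43.2% ≤ 45%; LTV 71.8% ≤ 85%; employment 29 ≥ 18 mo; reserves 10.1 ≥ 6 mo → qualifies.
Option B: score 685 < 700; DTI 43.2% ≤ 45%; LTV 71.8% ≤ 90% → does not qualify.

Option A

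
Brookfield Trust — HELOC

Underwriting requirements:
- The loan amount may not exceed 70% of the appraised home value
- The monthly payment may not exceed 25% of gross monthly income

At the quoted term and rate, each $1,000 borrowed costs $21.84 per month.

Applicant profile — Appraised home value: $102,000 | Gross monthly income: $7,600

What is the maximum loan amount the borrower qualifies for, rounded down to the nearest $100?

Payment cap: 25% × $7,600 = $1,900/month.
At $21.84 per $1,000, that supports 1,900/21.84 × 1,000 ≈ $86,996 → $86,900.
LTV cap: 70% × $102,000 = $71,400 → $71,400.
Binding constraint: loan-to-value.

$71,400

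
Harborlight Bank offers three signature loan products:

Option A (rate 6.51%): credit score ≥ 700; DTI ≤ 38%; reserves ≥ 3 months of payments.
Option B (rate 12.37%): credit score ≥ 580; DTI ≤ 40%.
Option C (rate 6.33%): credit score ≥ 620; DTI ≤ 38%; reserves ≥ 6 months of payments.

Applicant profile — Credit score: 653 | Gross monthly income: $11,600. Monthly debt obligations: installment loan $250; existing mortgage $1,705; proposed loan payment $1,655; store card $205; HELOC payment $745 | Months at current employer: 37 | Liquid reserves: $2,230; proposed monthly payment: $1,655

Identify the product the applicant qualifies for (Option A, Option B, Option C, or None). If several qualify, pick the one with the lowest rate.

Total debts = (250 + 1,705 + 1,655 + 205 + 745) = 4,560; DTI = 4,560/11,600 = 39.3%.
Reserves = 2,230/1,655 = 1.3 months.
Option A: score 653 < 700; DTI 39.3% > 38%; reserves 1.3 < 3 mo → does not qualify.
Option B: score 653 ≥ 580; DTI 39.3% ≤ 40% → qualifies.
Option C: score 653 ≥ 620; DTI 39.3% > 38%; reserves 1.3 < 6 mo → does not qualify.

Option B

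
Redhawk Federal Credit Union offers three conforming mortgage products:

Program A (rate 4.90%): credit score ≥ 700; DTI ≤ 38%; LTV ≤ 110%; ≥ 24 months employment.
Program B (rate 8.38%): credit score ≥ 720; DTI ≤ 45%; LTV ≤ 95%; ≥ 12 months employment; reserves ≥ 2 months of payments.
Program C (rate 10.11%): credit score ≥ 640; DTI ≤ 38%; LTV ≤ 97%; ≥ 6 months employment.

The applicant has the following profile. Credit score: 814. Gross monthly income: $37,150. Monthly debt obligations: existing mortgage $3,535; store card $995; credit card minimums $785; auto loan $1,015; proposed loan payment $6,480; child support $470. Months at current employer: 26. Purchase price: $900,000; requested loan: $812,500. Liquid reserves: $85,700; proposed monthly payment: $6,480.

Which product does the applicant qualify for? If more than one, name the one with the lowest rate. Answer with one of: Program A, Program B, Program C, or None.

Program A

Total debts = (3,535 + 995 + 785 + 1,015 + 6,480 + 470) = 13,280; DTI = 13,280/37,150 = 35.7%.
LTV = 812,500/900,000 = 90.3%.
Reserves = 85,700/6,480 = 13.2 months.
Program A: score 814 ≥ 700; DTI 35.7% ≤ 38%; LTV 90.3% ≤ 110%; employment 26 ≥ 24 mo → qualifies.
Program B: score 814 ≥ 720; DTI 35.7% ≤ 45%; LTV 90.3% ≤ 95%; employment 26 ≥ 12 mo; reserves 13.2 ≥ 2 mo → qualifies.
Program C: score 814 ≥ 640; DTI 35.7% ≤ 38%; LTV 90.3% ≤ 97%; employment 26 ≥ 6 mo → qualifies.
Qualifying: Program A, Program B, Program C. Lowest rate is 4.90% → Program A.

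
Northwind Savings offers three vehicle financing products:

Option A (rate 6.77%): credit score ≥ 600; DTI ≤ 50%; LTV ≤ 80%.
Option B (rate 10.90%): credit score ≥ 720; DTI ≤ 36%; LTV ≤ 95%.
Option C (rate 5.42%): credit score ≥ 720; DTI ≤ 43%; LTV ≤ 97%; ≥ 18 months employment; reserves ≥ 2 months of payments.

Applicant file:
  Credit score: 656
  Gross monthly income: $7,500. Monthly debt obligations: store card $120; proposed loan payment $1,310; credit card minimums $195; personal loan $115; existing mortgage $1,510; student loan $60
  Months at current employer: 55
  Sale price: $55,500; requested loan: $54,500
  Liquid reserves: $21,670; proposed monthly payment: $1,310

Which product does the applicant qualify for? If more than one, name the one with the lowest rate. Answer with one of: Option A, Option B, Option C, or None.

Total debts = (120 + 1,310 + 195 + 115 + 1,510 + 60) = 3,310; DTI = 3,310/7,500 = 44.1%.
LTV = 54,500/55,500 = 98.2%.
Reserves = 21,670/1,310 = 16.5 months.
Option A: score 656 ≥ 600; DTI 44.1% ≤ 50%; LTV 98.2% > 80% → does not qualify.
Option B: score 656 < 720; DTI 44.1% > 36%; LTV 98.2% > 95% → does not qualify.
Option C: score 656 < 720; DTI 44.1% > 43%; LTV 98.2% > 97%; employment 55 ≥ 18 mo; reserves 16.5 ≥ 2 mo → does not qualify.

None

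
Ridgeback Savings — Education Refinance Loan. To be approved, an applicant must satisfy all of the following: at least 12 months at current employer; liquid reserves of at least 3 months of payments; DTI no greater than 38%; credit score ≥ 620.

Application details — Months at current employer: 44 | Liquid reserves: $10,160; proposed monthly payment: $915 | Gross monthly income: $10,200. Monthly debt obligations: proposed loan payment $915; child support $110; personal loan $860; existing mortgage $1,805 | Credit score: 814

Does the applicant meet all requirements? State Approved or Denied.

Employment 44 ≥ 12 months
Reserves = 10,160/915 = 11.1 months ≥ 3
Total monthly debts = (915 + 110 + 860 + 1,805) = 3,690. DTI: 3,690 ÷ 10,200 = 36.2%, within the 38% cap
Credit score 814 ≥ 620 (meets)
All criteria satisfied.

Approved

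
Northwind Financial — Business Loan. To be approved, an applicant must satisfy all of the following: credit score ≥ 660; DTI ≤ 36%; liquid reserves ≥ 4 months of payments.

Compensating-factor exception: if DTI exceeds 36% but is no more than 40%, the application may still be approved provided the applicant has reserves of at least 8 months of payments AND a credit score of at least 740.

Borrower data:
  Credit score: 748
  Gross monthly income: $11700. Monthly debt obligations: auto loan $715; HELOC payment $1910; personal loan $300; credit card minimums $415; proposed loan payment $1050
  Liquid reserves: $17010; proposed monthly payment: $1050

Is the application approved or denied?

Credit score 748 ≥ 660 (meets base)
Total debts = (715 + 1,910 + 300 + 415 + 1,050) = 4,390. DTI: 4,390 ÷ 11,700 = 37.5%, over the 36% base limit.
Reserves = 17,010/1,050 = 16.2 months ≥ 4
DTI 37.5% is within the 36%–40% exception band; checking compensating factors.
Override check — reserves: 16.2 mo (ok); score: 748 (ok).
Both compensating conditions met → exception applies.

Approved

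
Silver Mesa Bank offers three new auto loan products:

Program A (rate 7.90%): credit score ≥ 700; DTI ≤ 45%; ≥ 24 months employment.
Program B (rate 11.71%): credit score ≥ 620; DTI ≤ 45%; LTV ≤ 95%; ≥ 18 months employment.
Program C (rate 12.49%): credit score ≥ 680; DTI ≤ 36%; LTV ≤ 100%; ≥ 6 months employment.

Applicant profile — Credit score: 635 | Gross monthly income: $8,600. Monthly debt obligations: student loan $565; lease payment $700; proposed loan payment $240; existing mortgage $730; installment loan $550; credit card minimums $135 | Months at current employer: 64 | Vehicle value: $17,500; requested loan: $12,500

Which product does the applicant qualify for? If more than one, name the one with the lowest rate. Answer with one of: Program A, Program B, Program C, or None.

Total debts = (565 + 700 + 240 + 730 + 550 + 135) = 2,920; DTI = 2,920/8,600 = 34%.
LTV = 12,500/17,500 = 71.4%.
Program A: score 635 < 700; DTI 34% ≤ 45%; employment 64 ≥ 24 mo → does not qualify.
Program B: score 635 ≥ 620; DTI 34% ≤ 45%; LTV 71.4% ≤ 95%; employment 64 ≥ 18 mo → qualifies.
Program C: score 635 < 680; DTI 34% ≤ 36%; LTV 71.4% ≤ 100%; employment 64 ≥ 6 mo → does not qualify.

Program B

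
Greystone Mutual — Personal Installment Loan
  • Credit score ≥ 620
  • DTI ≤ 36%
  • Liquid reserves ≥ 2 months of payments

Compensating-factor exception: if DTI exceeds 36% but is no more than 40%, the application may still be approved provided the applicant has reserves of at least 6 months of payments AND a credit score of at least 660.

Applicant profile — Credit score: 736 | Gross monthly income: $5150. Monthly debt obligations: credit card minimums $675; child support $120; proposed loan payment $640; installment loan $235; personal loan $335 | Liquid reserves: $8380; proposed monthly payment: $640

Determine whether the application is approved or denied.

Credit score 736 ≥ 620 (meets base)
Total debts = (675 + 120 + 640 + 235 + 335) = 2,005. DTI = 2,005/5,150 = 38.9% > 36% — standard DTI limit exceeded.
Reserves = 8,380/640 = 13.1 months ≥ 2
DTI 38.9% is within the 36%–40% exception band; checking compensating factors.
Override check — reserves: 13.1 mo (ok); score: 736 (ok).
Both compensating conditions met → exception applies.

Approved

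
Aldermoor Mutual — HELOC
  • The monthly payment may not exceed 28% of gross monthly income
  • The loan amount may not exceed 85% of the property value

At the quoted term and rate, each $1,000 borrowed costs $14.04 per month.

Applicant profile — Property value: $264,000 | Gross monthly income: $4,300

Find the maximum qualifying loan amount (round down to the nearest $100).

$85,700

Payment cap: 28% × $4,300 = $1,204/month.
At $14.04 per $1,000, that supports 1,204/14.04 × 1,000 ≈ $85,754 → $85,700.
LTV cap: 85% × $264,000 = $224,400 → $224,400.
Binding constraint: payment-to-income.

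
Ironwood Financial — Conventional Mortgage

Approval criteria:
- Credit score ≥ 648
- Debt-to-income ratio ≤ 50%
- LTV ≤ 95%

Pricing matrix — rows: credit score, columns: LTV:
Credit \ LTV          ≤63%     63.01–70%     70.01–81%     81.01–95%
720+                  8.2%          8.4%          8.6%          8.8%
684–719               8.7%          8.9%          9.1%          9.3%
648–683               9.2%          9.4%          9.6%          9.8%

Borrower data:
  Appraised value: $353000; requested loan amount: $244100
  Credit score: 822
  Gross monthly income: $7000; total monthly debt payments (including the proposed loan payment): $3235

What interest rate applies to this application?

Credit score 822 ≥ 648; Debt-to-income = 3,235/7,000 = 46.2% — meets 50% limit
LTV = 244,100/353,000 = 69.2% ≤ 95%
Row: 822 falls in 720+. Column: 69.2% falls in 63.01–70%. Rate = 8.4%.

8.4%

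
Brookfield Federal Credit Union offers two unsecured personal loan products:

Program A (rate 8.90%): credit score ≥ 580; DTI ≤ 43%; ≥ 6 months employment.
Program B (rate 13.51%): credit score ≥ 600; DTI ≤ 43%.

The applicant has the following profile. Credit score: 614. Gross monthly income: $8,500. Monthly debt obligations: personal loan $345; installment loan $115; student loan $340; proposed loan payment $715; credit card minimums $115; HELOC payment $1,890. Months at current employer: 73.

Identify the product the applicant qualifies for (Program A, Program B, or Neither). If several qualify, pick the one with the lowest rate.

Program A

Total debts = (345 + 115 + 340 + 715 + 115 + 1,890) = 3,520; DTI = 3,520/8,500 = 41.4%.
Program A: score 614 ≥ 580; DTI 41.4% ≤ 43%; employment 73 ≥ 6 mo → qualifies.
Program B: score 614 ≥ 600; DTI 41.4% ≤ 43% → qualifies.
Qualifying: Program A, Program B. Lowest rate is 8.90% → Program A.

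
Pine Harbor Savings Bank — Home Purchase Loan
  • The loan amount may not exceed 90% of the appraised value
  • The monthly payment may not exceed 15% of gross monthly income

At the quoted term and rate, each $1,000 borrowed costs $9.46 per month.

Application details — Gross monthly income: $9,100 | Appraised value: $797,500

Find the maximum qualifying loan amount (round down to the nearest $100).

Payment cap: 15% × $9,100 = $1,365/month.
At $9.46 per $1,000, that supports 1,365/9.46 × 1,000 ≈ $144,291 → $144,200.
LTV cap: 90% × $797,500 = $717,750 → $717,700.
Binding constraint: payment-to-income.

$144,200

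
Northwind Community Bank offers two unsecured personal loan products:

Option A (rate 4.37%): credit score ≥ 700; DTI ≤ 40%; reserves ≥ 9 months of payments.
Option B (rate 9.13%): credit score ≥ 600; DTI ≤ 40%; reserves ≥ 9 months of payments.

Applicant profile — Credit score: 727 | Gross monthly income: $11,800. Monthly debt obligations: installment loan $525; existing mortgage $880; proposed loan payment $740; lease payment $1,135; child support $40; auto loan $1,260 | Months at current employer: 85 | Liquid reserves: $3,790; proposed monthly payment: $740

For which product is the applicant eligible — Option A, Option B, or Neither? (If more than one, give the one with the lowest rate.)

Neither

Total debts = (525 + 880 + 740 + 1,135 + 40 + 1,260) = 4,580; DTI = 4,580/11,800 = 38.8%.
Reserves = 3,790/740 = 5.1 months.
Option A: score 727 ≥ 700; DTI 38.8% ≤ 40%; reserves 5.1 < 9 mo → does not qualify.
Option B: score 727 ≥ 600; DTI 38.8% ≤ 40%; reserves 5.1 < 9 mo → does not qualify.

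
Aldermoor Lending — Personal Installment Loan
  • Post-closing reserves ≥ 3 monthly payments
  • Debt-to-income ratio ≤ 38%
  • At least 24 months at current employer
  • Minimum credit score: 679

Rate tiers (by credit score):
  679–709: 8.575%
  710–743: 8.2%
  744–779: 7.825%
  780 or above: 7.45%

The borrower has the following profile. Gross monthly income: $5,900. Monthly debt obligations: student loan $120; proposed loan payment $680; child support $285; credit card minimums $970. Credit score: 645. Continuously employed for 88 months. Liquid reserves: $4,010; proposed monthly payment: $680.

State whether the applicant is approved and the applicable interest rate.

Credit score 645 < 679 (below minimum)
Total monthly debts = (120 + 680 + 285 + 970) = 2,055. DTI: 2,055 ÷ 5,900 = 34.8%, within the 38% cap
Employment 88 ≥ 24 months
Reserves: 4,010 ÷ 680 = 5.9 months (meets 3-month minimum)
Not all requirements met → denied.

Denied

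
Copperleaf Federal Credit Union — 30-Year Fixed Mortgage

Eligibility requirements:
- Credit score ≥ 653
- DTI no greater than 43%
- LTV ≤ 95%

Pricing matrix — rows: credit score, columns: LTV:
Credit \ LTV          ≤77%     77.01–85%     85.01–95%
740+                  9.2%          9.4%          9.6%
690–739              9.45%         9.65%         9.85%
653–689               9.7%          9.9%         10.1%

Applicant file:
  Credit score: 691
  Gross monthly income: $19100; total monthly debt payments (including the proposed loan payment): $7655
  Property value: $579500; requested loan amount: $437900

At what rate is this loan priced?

Credit score 691 ≥ 653; DTI: 7,655 ÷ 19,100 = 40.1%, within the 43% cap
Loan-to-value = 437,900/579,500 = 75.6% — pass (95% max)
Row: 691 falls in 690–739. Column: 75.6% falls in ≤77%. Rate = 9.45%.

9.45%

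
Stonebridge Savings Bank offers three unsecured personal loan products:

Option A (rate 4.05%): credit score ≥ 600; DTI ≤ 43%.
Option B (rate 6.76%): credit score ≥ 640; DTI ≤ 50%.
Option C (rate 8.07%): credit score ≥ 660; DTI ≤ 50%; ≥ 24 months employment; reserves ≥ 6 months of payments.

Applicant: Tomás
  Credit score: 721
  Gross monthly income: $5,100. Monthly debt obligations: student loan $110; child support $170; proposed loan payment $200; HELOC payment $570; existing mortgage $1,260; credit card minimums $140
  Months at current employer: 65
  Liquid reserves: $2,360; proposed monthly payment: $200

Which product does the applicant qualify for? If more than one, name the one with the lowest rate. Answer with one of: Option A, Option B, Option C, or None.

Option B

Total debts = (110 + 170 + 200 + 570 + 1,260 + 140) = 2,450; DTI = 2,450/5,100 = 48%.
Reserves = 2,360/200 = 11.8 months.
Option A: score 721 ≥ 600; DTI 48% > 43% → does not qualify.
Option B: score 721 ≥ 640; DTI 48% ≤ 50% → qualifies.
Option C: score 721 ≥ 660; DTI 48% ≤ 50%; employment 65 ≥ 24 mo; reserves 11.8 ≥ 6 mo → qualifies.
Qualifying: Option B, Option C. Lowest rate is 6.76% → Option B.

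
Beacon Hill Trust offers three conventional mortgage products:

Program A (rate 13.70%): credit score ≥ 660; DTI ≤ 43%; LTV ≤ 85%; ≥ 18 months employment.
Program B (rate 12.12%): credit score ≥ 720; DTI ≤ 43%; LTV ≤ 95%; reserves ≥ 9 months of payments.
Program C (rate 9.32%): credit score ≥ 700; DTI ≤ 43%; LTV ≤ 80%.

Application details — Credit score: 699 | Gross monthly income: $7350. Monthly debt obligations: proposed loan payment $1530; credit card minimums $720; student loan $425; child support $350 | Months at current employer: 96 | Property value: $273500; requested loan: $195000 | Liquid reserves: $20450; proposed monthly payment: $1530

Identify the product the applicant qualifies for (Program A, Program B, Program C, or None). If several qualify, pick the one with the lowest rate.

Total debts = (1,530 + 720 + 425 + 350) = 3,025; DTI = 3,025/7,350 = 41.2%.
LTV = 195,000/273,500 = 71.3%.
Reserves = 20,450/1,530 = 13.4 months.
Program A: score 699 ≥ 660; DTI 41.2% ≤ 43%; LTV 71.3% ≤ 85%; employment 96 ≥ 18 mo → qualifies.
Program B: score 699 < 720; DTI 41.2% ≤ 43%; LTV 71.3% ≤ 95%; reserves 13.4 ≥ 9 mo → does not qualify.
Program C: score 699 < 700; DTI 41.2% ≤ 43%; LTV 71.3% ≤ 80% → does not qualify.

Program A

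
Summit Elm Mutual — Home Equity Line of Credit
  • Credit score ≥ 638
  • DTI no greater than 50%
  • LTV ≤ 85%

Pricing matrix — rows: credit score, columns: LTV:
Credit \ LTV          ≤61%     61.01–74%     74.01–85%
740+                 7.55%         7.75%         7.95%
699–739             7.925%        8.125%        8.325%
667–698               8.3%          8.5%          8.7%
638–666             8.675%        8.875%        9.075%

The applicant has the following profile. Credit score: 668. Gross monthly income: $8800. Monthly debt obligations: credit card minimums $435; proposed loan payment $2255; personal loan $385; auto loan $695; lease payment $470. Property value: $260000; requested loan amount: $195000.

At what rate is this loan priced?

8.7%

Credit score 668 ≥ 638; Total monthly debts = (435 + 2,255 + 385 + 695 + 470) = 4,240. DTI: 4,240 ÷ 8,800 = 48.2%, within the 50% cap
LTV = 195,000/260,000 = 75% ≤ 85%
Credit 668 → row 667–698; LTV 75% → column 74.01–85%. Grid cell → 8.7%.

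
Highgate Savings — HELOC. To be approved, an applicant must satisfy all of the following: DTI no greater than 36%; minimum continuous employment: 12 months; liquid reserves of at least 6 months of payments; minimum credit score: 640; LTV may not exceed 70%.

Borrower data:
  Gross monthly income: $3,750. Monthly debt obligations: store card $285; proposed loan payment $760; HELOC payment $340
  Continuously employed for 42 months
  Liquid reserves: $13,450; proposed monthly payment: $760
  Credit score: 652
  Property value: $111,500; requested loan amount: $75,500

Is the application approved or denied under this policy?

Total monthly debts = (285 + 760 + 340) = 1,385. Debt-to-income = 1,385/3,750 = 36.9% — over 36% limit
Employment 42 ≥ 12 months
Reserves: 13,450 ÷ 760 = 17.7 months (meets 6-month minimum)
Credit score 652 ≥ 640 (meets)
LTV = 75,500/111,500 = 67.7% ≤ 70%
Fails on DTI.

Denied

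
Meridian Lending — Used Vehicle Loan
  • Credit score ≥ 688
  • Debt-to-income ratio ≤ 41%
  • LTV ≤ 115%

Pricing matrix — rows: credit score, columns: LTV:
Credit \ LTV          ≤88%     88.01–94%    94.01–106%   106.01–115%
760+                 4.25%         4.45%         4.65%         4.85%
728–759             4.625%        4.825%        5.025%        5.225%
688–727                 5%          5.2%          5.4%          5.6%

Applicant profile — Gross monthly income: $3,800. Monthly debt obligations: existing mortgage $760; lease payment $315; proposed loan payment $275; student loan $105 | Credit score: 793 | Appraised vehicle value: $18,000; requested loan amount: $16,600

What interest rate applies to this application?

Credit score 793 ≥ 688; Total monthly debts = (760 + 315 + 275 + 105) = 1,455. Debt-to-income = 1,455/3,800 = 38.3% — meets 41% limit
LTV: 16,600 ÷ 18,000 = 92.2%, within 115% cap
Score 793 is in the 760+ band; LTV 92.2% is in the 88.01–94% band → 4.45%.

4.45%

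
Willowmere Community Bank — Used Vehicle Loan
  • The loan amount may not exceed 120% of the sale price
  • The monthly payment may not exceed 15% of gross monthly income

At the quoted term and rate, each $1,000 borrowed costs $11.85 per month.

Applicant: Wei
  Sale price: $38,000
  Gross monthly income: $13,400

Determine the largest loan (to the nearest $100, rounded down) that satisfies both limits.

$45,600

Payment cap: 15% × $13,400 = $2,010/month.
At $11.85 per $1,000, that supports 2,010/11.85 × 1,000 ≈ $169,620 → $169,600.
LTV cap: 120% × $38,000 = $45,600 → $45,600.
Binding constraint: loan-to-value.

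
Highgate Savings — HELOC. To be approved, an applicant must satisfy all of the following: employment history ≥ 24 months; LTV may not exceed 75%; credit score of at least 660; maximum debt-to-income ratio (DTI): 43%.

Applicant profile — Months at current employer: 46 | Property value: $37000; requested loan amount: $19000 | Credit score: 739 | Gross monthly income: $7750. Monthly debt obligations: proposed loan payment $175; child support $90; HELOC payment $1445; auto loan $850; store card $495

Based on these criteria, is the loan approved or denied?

Approved

Employment 46 ≥ 24 months
Loan-to-value = 19,000/37,000 = 51.4% — pass (75% max)
Credit score 739 ≥ 660 (meets)
Total monthly debts = (175 + 90 + 1,445 + 850 + 495) = 3,055. DTI: 3,055 ÷ 7,750 = 39.4%, within the 43% cap
All criteria satisfied.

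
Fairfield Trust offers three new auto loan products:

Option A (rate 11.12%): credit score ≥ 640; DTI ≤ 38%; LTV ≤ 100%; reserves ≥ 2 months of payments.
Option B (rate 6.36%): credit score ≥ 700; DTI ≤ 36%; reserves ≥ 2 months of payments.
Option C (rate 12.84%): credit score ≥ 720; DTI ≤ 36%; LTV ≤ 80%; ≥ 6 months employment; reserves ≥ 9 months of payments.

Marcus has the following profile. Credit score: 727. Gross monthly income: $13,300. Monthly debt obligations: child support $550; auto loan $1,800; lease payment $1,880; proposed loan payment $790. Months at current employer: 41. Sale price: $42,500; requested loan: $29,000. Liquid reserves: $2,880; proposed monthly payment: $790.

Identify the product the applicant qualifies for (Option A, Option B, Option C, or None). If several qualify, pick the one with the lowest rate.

Total debts = (550 + 1,800 + 1,880 + 790) = 5,020; DTI = 5,020/13,300 = 37.7%.
LTV = 29,000/42,500 = 68.2%.
Reserves = 2,880/790 = 3.6 months.
Option A: score 727 ≥ 640; DTI 37.7% ≤ 38%; LTV 68.2% ≤ 100%; reserves 3.6 ≥ 2 mo → qualifies.
Option B: score 727 ≥ 700; DTI 37.7% > 36%; reserves 3.6 ≥ 2 mo → does not qualify.
Option C: score 727 ≥ 720; DTI 37.7% > 36%; LTV 68.2% ≤ 80%; employment 41 ≥ 6 mo; reserves 3.6 < 9 mo → does not qualify.

Option A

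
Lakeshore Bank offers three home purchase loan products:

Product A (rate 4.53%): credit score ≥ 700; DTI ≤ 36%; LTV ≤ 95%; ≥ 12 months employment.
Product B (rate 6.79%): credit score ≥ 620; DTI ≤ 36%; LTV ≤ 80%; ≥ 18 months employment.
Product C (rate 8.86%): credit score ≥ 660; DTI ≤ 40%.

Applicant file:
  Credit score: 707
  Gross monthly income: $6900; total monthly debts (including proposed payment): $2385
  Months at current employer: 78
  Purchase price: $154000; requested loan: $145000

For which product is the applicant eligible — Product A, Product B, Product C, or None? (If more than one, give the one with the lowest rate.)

DTI = 2,385/6,900 = 34.6%.
LTV = 145,000/154,000 = 94.2%.
Product A: score 707 ≥ 700; DTI 34.6% ≤ 36%; LTV 94.2% ≤ 95%; employment 78 ≥ 12 mo → qualifies.
Product B: score 707 ≥ 620; DTI 34.6% ≤ 36%; LTV 94.2% > 80%; employment 78 ≥ 18 mo → does not qualify.
Product C: score 707 ≥ 660; DTI 34.6% ≤ 40% → qualifies.
Qualifying: Product A, Product C. Lowest rate is 4.53% → Product A.

Product A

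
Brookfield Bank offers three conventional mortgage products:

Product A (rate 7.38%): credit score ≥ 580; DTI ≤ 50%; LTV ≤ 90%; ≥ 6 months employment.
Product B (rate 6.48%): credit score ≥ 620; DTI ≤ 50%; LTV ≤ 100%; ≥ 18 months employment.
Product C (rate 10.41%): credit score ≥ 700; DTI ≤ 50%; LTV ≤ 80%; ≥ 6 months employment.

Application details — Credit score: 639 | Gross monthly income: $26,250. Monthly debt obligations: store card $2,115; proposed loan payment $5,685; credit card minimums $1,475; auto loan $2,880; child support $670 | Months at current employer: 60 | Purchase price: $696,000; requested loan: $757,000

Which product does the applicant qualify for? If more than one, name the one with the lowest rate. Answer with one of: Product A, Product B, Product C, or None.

None

Total debts = (2,115 + 5,685 + 1,475 + 2,880 + 670) = 12,825; DTI = 12,825/26,250 = 48.9%.
LTV = 757,000/696,000 = 108.8%.
Product A: score 639 ≥ 580; DTI 48.9% ≤ 50%; LTV 108.8% > 90%; employment 60 ≥ 6 mo → does not qualify.
Product B: score 639 ≥ 620; DTI 48.9% ≤ 50%; LTV 108.8% > 100%; employment 60 ≥ 18 mo → does not qualify.
Product C: score 639 < 700; DTI 48.9% ≤ 50%; LTV 108.8% > 80%; employment 60 ≥ 6 mo → does not qualify.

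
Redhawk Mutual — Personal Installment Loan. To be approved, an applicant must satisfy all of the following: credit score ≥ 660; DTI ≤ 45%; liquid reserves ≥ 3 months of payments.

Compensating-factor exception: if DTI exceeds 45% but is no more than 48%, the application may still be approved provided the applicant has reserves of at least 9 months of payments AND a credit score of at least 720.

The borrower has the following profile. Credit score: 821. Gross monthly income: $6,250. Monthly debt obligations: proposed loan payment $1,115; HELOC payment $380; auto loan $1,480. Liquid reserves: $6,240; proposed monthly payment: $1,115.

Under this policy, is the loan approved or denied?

Credit score 821 ≥ 660 (meets base)
Total debts = (1,115 + 380 + 1,480) = 2,975. DTI = 2,975/6,250 = 47.6% > 45% — standard DTI limit exceeded.
Liquid reserves cover 6,240/1,115 = 5.6 months — ≥ 3 required
47.6% falls in the override range (45%–48%), so the compensating-factor test applies.
Override check — reserves: 5.6 mo (short of 9); score: 821 (ok).
Override conditions not both satisfied; exception does not apply.

Denied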